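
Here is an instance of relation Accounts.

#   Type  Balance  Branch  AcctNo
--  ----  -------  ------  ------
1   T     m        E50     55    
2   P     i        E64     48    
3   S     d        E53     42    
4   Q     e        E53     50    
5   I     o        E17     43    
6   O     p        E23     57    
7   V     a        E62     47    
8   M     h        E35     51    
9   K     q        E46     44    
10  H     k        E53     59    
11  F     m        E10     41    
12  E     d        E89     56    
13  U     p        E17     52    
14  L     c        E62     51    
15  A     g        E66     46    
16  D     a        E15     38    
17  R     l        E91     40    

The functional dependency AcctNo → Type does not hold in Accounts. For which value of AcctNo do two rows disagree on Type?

51

AcctNo=55: row 1 → Type = T ✓
AcctNo=48: row 2 → Type = P ✓
AcctNo=42: row 3 → Type = S ✓
AcctNo=50: row 4 → Type = Q ✓
AcctNo=43: row 5 → Type = I ✓
AcctNo=57: row 6 → Type = O ✓
AcctNo=47: row 7 → Type = V ✓
AcctNo=51: rows 8, 14 → Type takes values {M, L} — violation
AcctNo=44: row 9 → Type = K ✓
AcctNo=59: row 10 → Type = H ✓
AcctNo=41: row 11 → Type = F ✓
AcctNo=56: row 12 → Type = E ✓
AcctNo=52: row 13 → Type = U ✓
AcctNo=46: row 15 → Type = A ✓
AcctNo=38: row 16 → Type = D ✓
AcctNo=40: row 17 → Type = R ✓
The only AcctNo value with inconsistent Type is AcctNo=51.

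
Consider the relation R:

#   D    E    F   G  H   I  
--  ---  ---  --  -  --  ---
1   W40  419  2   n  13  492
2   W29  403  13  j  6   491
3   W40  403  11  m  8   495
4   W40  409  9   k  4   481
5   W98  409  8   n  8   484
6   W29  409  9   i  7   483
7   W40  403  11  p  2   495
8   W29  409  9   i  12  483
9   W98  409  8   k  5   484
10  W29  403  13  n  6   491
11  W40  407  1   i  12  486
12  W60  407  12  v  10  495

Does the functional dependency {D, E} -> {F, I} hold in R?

(D=W40, E=419): row 1 → {F,I} = (2, 492) ✓
(D=W29, E=403): rows 2, 10 → {F,I} = (13, 491), (13, 491) ✓
(D=W40, E=403): rows 3, 7 → {F,I} = (11, 495), (11, 495) ✓
(D=W40, E=409): row 4 → {F,I} = (9, 481) ✓
(D=W98, E=409): rows 5, 9 → {F,I} = (8, 484), (8, 484) ✓
(D=W29, E=409): rows 6, 8 → {F,I} = (9, 483), (9, 483) ✓
(D=W40, E=407): row 11 → {F,I} = (1, 486) ✓
(D=W60, E=407): row 12 → {F,I} = (12, 495) ✓
Every {D, E} value is associated with a single {F, I} value, so {D, E} -> {F, I} holds.

Yes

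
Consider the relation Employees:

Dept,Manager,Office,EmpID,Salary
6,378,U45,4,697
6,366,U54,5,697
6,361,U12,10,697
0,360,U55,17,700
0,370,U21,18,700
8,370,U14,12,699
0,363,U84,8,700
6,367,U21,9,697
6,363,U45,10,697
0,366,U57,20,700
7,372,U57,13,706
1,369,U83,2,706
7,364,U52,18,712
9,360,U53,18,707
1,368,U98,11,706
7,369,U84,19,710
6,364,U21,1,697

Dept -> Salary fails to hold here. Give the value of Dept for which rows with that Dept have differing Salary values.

Dept=6: 6 rows → Salary = 697, 697, 697, 697, 697, 697 ✓
Dept=0: 4 rows → Salary = 700, 700, 700, 700 ✓
Dept=8: 1 row → Salary = 699 ✓
Dept=7: 3 rows → Salary takes values {706, 712, 710} — violation
Dept=1: 2 rows → Salary = 706, 706 ✓
Dept=9: 1 row → Salary = 707 ✓
The only Dept value with inconsistent Salary is Dept=7.

7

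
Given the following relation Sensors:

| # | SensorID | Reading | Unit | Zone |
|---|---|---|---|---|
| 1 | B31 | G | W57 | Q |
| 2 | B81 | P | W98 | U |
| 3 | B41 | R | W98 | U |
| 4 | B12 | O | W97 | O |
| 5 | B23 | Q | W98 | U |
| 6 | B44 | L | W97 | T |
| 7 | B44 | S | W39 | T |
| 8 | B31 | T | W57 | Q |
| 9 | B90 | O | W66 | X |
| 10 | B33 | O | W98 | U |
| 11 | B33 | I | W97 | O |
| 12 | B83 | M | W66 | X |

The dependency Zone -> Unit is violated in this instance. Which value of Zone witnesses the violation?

T

Zone=Q: rows 1, 8 → Unit = W57, W57 ✓
Zone=U: rows 2, 3, 5, 10 → Unit = W98, W98, W98, W98 ✓
Zone=O: rows 4, 11 → Unit = W97, W97 ✓
Zone=T: rows 6, 7 → Unit takes values {W97, W39} — violation
Zone=X: rows 9, 12 → Unit = W66, W66 ✓
The only Zone value with inconsistent Unit is Zone=T.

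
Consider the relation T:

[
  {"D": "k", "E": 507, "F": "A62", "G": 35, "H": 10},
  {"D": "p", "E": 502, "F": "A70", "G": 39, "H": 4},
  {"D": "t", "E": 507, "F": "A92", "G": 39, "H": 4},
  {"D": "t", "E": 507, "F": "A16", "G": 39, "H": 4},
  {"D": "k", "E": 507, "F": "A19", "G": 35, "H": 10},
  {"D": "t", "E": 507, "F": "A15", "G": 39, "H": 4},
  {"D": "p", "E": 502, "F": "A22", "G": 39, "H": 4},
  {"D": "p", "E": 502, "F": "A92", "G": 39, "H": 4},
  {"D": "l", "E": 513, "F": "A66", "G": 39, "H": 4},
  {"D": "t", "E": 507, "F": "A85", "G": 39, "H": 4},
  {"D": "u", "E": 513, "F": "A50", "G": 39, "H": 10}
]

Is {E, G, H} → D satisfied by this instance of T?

(E=507, G=35, H=10): 2 rows → D = k, k ✓
(E=502, G=39, H=4): 3 rows → D = p, p, p ✓
(E=507, G=39, H=4): 4 rows → D = t, t, t, t ✓
(E=513, G=39, H=4): 1 row → D = l ✓
(E=513, G=39, H=10): 1 row → D = u ✓
Every {E, G, H} value is associated with a single D value, so {E, G, H} → D holds.

Yes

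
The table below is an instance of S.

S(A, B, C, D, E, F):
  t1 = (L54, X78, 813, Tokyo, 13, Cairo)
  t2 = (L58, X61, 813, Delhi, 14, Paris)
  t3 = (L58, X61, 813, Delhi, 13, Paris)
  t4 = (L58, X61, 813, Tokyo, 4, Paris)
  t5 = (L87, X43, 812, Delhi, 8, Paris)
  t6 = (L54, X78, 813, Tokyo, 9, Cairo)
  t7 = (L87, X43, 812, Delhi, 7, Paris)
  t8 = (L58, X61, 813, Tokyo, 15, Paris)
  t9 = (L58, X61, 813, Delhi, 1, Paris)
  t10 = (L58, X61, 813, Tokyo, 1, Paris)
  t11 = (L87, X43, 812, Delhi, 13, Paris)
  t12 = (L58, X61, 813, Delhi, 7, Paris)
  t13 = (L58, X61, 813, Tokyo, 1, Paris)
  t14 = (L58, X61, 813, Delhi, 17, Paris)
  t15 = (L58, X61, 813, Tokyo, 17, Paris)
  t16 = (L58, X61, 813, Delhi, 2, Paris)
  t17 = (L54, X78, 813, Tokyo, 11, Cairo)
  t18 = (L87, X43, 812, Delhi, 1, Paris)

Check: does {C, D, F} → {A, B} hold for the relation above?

Yes

(C=813, D=Tokyo, F=Cairo): rows 1, 6, 17 → {A,B} = (L54, X78), (L54, X78), (L54, X78) ✓
(C=813, D=Delhi, F=Paris): rows 2, 3, 9, 12, 14, 16 → {A,B} = (L58, X61), (L58, X61), (L58, X61), (L58, X61), (L58, X61), (L58, X61) ✓
(C=813, D=Tokyo, F=Paris): rows 4, 8, 10, 13, 15 → {A,B} = (L58, X61), (L58, X61), (L58, X61), (L58, X61), (L58, X61) ✓
(C=812, D=Delhi, F=Paris): rows 5, 7, 11, 18 → {A,B} = (L87, X43), (L87, X43), (L87, X43), (L87, X43) ✓
Every {C, D, F} value is associated with a single {A, B} value, so {C, D, F} → {A, B} holds.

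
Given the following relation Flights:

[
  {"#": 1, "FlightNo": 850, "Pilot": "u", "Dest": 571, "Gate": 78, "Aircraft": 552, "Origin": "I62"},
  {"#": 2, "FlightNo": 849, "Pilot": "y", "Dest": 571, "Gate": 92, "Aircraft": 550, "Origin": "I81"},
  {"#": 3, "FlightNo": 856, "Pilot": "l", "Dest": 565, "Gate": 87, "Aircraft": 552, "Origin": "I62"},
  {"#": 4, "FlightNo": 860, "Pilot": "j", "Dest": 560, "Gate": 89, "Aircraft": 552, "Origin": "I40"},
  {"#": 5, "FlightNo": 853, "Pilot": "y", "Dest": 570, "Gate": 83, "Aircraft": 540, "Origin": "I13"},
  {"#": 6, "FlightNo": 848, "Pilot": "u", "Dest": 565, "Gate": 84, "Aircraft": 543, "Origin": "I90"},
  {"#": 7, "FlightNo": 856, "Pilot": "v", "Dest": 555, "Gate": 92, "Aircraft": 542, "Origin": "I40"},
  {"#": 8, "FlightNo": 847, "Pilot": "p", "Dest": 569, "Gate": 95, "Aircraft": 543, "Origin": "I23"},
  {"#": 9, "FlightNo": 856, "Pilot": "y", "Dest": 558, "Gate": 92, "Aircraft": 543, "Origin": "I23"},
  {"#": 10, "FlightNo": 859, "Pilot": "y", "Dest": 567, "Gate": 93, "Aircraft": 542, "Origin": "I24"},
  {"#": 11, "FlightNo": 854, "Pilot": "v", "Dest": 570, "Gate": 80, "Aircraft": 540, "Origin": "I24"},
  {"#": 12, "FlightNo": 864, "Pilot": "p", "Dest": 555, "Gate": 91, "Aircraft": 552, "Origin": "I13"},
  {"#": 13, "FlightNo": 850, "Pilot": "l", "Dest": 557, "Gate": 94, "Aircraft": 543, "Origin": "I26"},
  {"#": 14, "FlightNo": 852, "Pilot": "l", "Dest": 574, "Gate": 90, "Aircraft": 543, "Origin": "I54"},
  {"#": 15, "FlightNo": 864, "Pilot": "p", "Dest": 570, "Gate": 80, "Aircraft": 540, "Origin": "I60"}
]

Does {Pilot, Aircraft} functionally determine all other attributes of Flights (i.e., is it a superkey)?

Rows 13 and 14 have the same {Pilot, Aircraft} value (Pilot=l, Aircraft=543) but are distinct tuples, so {Pilot, Aircraft} does not determine every attribute — not a superkey.

No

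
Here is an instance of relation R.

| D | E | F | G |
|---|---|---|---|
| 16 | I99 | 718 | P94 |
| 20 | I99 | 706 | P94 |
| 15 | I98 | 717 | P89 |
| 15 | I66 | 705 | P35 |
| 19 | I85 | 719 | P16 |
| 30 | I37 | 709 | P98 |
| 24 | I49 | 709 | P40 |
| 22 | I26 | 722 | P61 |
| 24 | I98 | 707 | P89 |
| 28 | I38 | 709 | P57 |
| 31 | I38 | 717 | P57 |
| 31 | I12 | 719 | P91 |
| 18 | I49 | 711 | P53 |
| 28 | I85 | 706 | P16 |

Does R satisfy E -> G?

E=I99: 2 rows → G = P94, P94 ✓
E=I98: 2 rows → G = P89, P89 ✓
E=I66: 1 row → G = P35 ✓
E=I85: 2 rows → G = P16, P16 ✓
E=I37: 1 row → G = P98 ✓
E=I49: 2 rows → G takes values {P40, P53} — violation
E=I26: 1 row → G = P61 ✓
E=I38: 2 rows → G = P57, P57 ✓
E=I12: 1 row → G = P91 ✓
Two rows agree on E but differ on G, so E -> G does not hold.

No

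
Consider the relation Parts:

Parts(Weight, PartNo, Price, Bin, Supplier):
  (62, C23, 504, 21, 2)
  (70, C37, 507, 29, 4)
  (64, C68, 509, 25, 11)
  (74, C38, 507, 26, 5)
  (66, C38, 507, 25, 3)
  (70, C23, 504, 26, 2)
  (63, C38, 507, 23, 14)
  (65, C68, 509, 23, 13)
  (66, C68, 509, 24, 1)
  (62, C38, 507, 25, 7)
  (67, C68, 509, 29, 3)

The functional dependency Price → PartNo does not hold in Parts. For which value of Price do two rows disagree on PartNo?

507

Price=504: 2 rows → PartNo = C23, C23 ✓
Price=507: 5 rows → PartNo takes values {C37, C38} — violation
Price=509: 4 rows → PartNo = C68, C68, C68, C68 ✓
The only Price value with inconsistent PartNo is Price=507.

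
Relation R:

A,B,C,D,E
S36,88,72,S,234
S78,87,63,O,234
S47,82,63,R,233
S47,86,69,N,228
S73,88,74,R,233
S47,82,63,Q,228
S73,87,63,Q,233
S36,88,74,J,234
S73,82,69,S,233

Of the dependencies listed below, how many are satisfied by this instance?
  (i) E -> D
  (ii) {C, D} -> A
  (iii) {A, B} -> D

(i) E -> D: E=234: 3 rows → D takes values {S, O, J} — violation; E=233: 4 rows → D takes values {R, Q, S} — violation; E=228: 2 rows → D takes values {N, Q} — violation — fails.
(ii) {C, D} -> A: (C=63, D=Q): 2 rows → A takes values {S47, S73} — violation — fails.
(iii) {A, B} -> D: (A=S36, B=88): 2 rows → D takes values {S, J} — violation; (A=S47, B=82): 2 rows → D takes values {R, Q} — violation — fails.
None of the 3 dependencies hold.

0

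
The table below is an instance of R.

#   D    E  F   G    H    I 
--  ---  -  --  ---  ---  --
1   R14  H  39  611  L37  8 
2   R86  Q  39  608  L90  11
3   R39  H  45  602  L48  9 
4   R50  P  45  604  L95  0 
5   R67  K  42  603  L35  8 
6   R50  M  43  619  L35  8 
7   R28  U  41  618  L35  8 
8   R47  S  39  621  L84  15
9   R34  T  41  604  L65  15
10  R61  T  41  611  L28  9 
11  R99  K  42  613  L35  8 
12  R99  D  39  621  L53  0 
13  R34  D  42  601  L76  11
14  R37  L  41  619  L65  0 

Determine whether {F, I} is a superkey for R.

No

Rows 5 and 11 have the same {F, I} value (F=42, I=8) but are distinct tuples, so {F, I} does not determine every attribute — not a superkey.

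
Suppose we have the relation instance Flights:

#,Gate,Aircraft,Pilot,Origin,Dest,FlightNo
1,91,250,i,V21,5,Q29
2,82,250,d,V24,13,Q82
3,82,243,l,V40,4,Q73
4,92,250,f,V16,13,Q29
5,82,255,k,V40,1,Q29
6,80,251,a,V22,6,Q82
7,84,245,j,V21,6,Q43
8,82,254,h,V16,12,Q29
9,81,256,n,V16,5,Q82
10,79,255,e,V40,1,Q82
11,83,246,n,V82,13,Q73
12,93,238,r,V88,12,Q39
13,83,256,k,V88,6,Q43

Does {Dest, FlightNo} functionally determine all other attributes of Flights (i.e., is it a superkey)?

Rows 7 and 13 have the same {Dest, FlightNo} value (Dest=6, FlightNo=Q43) but are distinct tuples, so {Dest, FlightNo} does not determine every attribute — not a superkey.

No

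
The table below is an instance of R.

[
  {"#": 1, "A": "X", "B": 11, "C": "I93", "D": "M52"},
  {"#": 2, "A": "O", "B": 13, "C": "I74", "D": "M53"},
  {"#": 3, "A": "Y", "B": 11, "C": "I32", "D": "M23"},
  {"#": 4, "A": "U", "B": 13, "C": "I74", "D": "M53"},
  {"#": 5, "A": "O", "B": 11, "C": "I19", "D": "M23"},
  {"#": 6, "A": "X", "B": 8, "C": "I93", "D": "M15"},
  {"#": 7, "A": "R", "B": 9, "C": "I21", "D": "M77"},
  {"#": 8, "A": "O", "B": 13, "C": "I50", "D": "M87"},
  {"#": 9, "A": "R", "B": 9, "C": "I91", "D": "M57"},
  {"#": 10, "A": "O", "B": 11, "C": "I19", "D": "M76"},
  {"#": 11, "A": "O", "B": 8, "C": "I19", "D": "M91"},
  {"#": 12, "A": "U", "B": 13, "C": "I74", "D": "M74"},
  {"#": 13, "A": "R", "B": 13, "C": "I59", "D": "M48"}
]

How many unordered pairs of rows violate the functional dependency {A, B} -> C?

(A=O, B=13): violating pairs (2,8) — 1 pair.
(A=U, B=13): all 2 rows agree on C — 0 pairs.
(A=O, B=11): all 2 rows agree on C — 0 pairs.
(A=R, B=9): violating pairs (7,9) — 1 pair.

2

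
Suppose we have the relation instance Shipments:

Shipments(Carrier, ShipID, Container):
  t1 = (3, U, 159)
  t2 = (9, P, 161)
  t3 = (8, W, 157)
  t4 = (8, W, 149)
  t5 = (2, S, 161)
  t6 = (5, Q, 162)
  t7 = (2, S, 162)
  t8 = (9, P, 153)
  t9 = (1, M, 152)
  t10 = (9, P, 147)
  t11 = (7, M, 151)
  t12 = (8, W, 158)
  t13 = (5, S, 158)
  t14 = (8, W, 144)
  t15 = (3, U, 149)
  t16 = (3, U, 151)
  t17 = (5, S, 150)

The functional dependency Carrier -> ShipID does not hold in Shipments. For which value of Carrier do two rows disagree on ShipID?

Carrier=3: rows 1, 15, 16 → ShipID = U, U, U ✓
Carrier=9: rows 2, 8, 10 → ShipID = P, P, P ✓
Carrier=8: rows 3, 4, 12, 14 → ShipID = W, W, W, W ✓
Carrier=2: rows 5, 7 → ShipID = S, S ✓
Carrier=5: rows 6, 13, 17 → ShipID takes values {Q, S} — violation
Carrier=1: row 9 → ShipID = M ✓
Carrier=7: row 11 → ShipID = M ✓
The only Carrier value with inconsistent ShipID is Carrier=5.

5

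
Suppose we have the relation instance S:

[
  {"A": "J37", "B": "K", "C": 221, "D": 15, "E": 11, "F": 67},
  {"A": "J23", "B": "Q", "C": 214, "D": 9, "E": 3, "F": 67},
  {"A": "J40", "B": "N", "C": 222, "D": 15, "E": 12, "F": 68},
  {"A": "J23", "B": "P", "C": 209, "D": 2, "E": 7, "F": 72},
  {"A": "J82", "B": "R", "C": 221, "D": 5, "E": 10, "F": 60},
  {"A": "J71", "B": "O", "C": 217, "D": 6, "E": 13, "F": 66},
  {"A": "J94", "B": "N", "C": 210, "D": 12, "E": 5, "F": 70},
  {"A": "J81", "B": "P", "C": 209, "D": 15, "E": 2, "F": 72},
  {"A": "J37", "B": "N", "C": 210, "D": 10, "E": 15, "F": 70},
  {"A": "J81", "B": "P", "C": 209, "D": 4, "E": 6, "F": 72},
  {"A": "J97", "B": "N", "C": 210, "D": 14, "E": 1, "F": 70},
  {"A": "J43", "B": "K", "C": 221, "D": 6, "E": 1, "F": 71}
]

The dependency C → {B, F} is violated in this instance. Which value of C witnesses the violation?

221

C=221: 3 rows → {B,F} takes values {(K, 67), (R, 60), (K, 71)} — violation
C=214: 1 row → {B,F} = (Q, 67) ✓
C=222: 1 row → {B,F} = (N, 68) ✓
C=209: 3 rows → {B,F} = (P, 72), (P, 72), (P, 72) ✓
C=217: 1 row → {B,F} = (O, 66) ✓
C=210: 3 rows → {B,F} = (N, 70), (N, 70), (N, 70) ✓
The only C value with inconsistent RHS is C=221.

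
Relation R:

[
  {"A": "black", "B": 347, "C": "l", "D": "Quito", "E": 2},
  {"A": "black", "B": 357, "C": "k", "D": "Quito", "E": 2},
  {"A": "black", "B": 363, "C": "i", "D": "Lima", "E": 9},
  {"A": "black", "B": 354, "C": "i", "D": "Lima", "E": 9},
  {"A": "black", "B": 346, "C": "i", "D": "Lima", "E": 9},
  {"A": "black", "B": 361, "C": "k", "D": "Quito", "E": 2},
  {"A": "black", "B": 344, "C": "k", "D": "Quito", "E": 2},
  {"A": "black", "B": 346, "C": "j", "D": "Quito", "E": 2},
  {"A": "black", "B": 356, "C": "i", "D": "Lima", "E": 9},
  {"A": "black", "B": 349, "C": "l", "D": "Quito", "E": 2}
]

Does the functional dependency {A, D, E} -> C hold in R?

(A=black, D=Quito, E=2): 6 rows → C takes values {l, k, j} — violation
(A=black, D=Lima, E=9): 4 rows → C = i, i, i, i ✓
Two rows agree on {A, D, E} but differ on C, so {A, D, E} -> C does not hold.

No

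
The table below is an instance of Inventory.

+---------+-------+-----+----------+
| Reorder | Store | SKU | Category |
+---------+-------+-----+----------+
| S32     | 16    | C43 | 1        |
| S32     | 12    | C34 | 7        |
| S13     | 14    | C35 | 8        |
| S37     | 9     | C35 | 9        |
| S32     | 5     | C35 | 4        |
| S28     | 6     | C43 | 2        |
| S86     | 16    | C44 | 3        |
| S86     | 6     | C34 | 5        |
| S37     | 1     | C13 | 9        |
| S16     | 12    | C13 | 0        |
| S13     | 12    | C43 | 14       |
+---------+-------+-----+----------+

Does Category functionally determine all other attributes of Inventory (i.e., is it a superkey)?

Two distinct rows share Category=9, so Category does not determine every attribute — not a superkey.

No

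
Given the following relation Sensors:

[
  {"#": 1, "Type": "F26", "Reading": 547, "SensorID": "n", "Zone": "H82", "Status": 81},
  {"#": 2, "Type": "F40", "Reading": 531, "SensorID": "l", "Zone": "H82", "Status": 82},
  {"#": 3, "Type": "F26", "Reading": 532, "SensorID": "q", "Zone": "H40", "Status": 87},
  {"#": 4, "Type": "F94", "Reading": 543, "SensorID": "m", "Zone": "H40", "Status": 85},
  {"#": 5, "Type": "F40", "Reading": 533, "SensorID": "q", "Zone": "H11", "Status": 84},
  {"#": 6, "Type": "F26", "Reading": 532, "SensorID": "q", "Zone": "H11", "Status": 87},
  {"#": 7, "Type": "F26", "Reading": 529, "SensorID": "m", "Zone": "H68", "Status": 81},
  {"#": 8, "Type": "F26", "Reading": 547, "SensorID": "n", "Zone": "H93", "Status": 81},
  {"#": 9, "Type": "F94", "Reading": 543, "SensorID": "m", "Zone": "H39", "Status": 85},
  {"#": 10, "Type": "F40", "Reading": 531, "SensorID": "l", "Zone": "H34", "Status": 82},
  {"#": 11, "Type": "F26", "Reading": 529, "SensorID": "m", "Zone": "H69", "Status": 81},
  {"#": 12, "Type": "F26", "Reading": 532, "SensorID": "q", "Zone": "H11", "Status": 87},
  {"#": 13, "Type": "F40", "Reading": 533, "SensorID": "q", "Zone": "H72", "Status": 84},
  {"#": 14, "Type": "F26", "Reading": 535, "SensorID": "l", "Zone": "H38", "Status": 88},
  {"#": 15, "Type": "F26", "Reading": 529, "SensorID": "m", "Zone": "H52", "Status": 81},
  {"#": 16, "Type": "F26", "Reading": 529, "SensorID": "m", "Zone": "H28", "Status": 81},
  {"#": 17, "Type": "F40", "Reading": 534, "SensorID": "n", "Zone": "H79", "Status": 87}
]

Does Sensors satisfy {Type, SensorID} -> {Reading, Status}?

Yes

(Type=F26, SensorID=n): rows 1, 8 → {Reading,Status} = (547, 81), (547, 81) ✓
(Type=F40, SensorID=l): rows 2, 10 → {Reading,Status} = (531, 82), (531, 82) ✓
(Type=F26, SensorID=q): rows 3, 6, 12 → {Reading,Status} = (532, 87), (532, 87), (532, 87) ✓
(Type=F94, SensorID=m): rows 4, 9 → {Reading,Status} = (543, 85), (543, 85) ✓
(Type=F40, SensorID=q): rows 5, 13 → {Reading,Status} = (533, 84), (533, 84) ✓
(Type=F26, SensorID=m): rows 7, 11, 15, 16 → {Reading,Status} = (529, 81), (529, 81), (529, 81), (529, 81) ✓
(Type=F26, SensorID=l): row 14 → {Reading,Status} = (535, 88) ✓
(Type=F40, SensorID=n): row 17 → {Reading,Status} = (534, 87) ✓
Every {Type, SensorID} value is associated with a single {Reading, Status} value, so {Type, SensorID} -> {Reading, Status} holds.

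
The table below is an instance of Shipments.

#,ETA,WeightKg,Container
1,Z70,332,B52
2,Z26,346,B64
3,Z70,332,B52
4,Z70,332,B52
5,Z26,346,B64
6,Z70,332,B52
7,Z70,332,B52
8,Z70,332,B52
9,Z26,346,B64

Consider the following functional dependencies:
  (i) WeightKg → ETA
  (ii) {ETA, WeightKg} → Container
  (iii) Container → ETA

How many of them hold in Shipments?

(i) WeightKg → ETA: every LHS value maps to a single RHS value — holds.
(ii) {ETA, WeightKg} → Container: every LHS value maps to a single RHS value — holds.
(iii) Container → ETA: every LHS value maps to a single RHS value — holds.
3 of the 3 dependencies hold.

3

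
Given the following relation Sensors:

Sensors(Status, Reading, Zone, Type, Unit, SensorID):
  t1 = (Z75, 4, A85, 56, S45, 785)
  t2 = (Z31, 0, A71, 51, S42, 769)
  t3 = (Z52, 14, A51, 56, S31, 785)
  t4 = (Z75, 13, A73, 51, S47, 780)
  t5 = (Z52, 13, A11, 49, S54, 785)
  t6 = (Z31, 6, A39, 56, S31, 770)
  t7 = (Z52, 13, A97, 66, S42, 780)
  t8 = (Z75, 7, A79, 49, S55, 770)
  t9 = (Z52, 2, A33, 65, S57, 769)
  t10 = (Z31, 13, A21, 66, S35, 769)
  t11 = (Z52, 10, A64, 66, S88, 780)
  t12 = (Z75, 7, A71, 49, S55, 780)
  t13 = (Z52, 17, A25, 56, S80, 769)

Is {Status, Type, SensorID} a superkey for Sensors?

Rows 7 and 11 have the same {Status, Type, SensorID} value (Status=Z52, Type=66, SensorID=780) but are distinct tuples, so {Status, Type, SensorID} does not determine every attribute — not a superkey.

No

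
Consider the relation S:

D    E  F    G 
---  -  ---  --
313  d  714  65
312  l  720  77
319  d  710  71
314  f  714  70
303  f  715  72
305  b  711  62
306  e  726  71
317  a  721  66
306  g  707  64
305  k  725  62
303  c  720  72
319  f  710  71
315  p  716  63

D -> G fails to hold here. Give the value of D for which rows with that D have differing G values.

306

D=313: 1 row → G = 65 ✓
D=312: 1 row → G = 77 ✓
D=319: 2 rows → G = 71, 71 ✓
D=314: 1 row → G = 70 ✓
D=303: 2 rows → G = 72, 72 ✓
D=305: 2 rows → G = 62, 62 ✓
D=306: 2 rows → G takes values {71, 64} — violation
D=317: 1 row → G = 66 ✓
D=315: 1 row → G = 63 ✓
The only D value with inconsistent G is D=306.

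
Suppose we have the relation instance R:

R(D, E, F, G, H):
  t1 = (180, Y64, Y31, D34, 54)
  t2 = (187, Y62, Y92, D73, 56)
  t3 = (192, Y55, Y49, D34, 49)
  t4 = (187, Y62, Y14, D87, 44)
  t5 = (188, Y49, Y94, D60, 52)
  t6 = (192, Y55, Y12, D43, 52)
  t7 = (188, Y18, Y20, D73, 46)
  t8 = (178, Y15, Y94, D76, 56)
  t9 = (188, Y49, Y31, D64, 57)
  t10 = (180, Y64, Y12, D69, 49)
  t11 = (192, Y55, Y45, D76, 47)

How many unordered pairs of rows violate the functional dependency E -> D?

0

E=Y64: all 2 rows agree on D — 0 pairs.
E=Y62: all 2 rows agree on D — 0 pairs.
E=Y55: all 3 rows agree on D — 0 pairs.
E=Y49: all 2 rows agree on D — 0 pairs.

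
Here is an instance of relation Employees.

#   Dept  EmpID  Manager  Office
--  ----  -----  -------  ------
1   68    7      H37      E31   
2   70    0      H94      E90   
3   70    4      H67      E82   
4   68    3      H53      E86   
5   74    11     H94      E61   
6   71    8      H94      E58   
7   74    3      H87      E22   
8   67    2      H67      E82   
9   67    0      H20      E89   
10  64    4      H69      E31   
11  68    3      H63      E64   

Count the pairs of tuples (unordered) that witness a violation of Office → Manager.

Office=E31: violating pairs (1,10) — 1 pair.
Office=E82: all 2 rows agree on Manager — 0 pairs.

1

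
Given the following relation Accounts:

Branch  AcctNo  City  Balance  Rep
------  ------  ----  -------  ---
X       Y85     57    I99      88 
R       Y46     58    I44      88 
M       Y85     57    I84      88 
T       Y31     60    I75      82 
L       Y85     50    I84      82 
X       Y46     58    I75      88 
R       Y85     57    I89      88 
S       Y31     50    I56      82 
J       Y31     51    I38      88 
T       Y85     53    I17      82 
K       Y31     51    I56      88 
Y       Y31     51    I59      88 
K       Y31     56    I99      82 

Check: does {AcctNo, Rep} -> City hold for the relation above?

No

(AcctNo=Y85, Rep=88): 3 rows → City = 57, 57, 57 ✓
(AcctNo=Y46, Rep=88): 2 rows → City = 58, 58 ✓
(AcctNo=Y31, Rep=82): 3 rows → City takes values {60, 50, 56} — violation
(AcctNo=Y85, Rep=82): 2 rows → City takes values {50, 53} — violation
(AcctNo=Y31, Rep=88): 3 rows → City = 51, 51, 51 ✓
Two rows agree on {AcctNo, Rep} but differ on City, so {AcctNo, Rep} -> City does not hold.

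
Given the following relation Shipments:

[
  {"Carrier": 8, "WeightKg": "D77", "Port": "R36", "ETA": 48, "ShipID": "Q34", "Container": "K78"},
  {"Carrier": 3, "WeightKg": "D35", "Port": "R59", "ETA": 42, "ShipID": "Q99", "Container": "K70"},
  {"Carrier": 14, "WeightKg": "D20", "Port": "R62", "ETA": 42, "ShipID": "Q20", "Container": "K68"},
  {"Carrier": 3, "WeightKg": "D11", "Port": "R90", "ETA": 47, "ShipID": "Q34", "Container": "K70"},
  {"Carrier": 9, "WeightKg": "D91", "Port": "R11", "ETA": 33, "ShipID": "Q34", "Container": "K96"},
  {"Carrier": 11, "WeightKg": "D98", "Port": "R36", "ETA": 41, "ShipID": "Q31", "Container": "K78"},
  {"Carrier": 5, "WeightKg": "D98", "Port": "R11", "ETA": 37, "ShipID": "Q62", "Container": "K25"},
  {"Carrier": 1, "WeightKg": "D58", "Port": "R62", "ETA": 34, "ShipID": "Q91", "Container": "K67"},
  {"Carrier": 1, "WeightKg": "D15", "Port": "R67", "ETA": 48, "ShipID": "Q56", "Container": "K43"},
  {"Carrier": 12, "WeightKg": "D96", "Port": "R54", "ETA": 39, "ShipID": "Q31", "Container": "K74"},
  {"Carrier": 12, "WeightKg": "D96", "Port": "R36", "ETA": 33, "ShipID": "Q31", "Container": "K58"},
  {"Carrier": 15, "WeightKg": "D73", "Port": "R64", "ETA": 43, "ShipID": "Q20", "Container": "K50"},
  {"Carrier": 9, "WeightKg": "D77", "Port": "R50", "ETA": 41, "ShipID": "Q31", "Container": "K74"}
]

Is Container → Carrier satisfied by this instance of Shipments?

No

Container=K78: 2 rows → Carrier takes values {8, 11} — violation
Container=K70: 2 rows → Carrier = 3, 3 ✓
Container=K68: 1 row → Carrier = 14 ✓
Container=K96: 1 row → Carrier = 9 ✓
Container=K25: 1 row → Carrier = 5 ✓
Container=K67: 1 row → Carrier = 1 ✓
Container=K43: 1 row → Carrier = 1 ✓
Container=K74: 2 rows → Carrier takes values {12, 9} — violation
Container=K58: 1 row → Carrier = 12 ✓
Container=K50: 1 row → Carrier = 15 ✓
Two rows agree on Container but differ on Carrier, so Container → Carrier does not hold.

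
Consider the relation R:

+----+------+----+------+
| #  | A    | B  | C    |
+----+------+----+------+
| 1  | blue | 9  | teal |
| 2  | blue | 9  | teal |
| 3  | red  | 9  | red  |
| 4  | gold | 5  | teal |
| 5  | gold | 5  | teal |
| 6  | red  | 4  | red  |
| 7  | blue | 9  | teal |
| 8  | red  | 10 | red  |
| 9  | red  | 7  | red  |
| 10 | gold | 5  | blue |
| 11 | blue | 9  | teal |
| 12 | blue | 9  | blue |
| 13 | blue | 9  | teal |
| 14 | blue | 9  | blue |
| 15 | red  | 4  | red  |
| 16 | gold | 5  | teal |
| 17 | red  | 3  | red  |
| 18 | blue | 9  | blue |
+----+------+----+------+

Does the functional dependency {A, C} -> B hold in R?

(A=blue, C=teal): rows 1, 2, 7, 11, 13 → B = 9, 9, 9, 9, 9 ✓
(A=red, C=red): rows 3, 6, 8, 9, 15, 17 → B takes values {9, 4, 10, 7, 3} — violation
(A=gold, C=teal): rows 4, 5, 16 → B = 5, 5, 5 ✓
(A=gold, C=blue): row 10 → B = 5 ✓
(A=blue, C=blue): rows 12, 14, 18 → B = 9, 9, 9 ✓
Two rows agree on {A, C} but differ on B, so {A, C} -> B does not hold.

No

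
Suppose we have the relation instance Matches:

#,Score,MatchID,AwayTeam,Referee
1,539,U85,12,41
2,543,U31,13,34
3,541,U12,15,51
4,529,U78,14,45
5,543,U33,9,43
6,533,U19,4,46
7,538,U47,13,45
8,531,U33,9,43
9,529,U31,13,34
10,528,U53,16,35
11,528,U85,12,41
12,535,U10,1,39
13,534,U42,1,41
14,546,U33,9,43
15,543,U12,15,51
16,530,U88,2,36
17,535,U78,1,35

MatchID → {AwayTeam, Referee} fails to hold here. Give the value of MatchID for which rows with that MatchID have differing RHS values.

U78

MatchID=U85: rows 1, 11 → {AwayTeam,Referee} = (12, 41), (12, 41) ✓
MatchID=U31: rows 2, 9 → {AwayTeam,Referee} = (13, 34), (13, 34) ✓
MatchID=U12: rows 3, 15 → {AwayTeam,Referee} = (15, 51), (15, 51) ✓
MatchID=U78: rows 4, 17 → {AwayTeam,Referee} takes values {(14, 45), (1, 35)} — violation
MatchID=U33: rows 5, 8, 14 → {AwayTeam,Referee} = (9, 43), (9, 43), (9, 43) ✓
MatchID=U19: row 6 → {AwayTeam,Referee} = (4, 46) ✓
MatchID=U47: row 7 → {AwayTeam,Referee} = (13, 45) ✓
MatchID=U53: row 10 → {AwayTeam,Referee} = (16, 35) ✓
MatchID=U10: row 12 → {AwayTeam,Referee} = (1, 39) ✓
MatchID=U42: row 13 → {AwayTeam,Referee} = (1, 41) ✓
MatchID=U88: row 16 → {AwayTeam,Referee} = (2, 36) ✓
The only MatchID value with inconsistent RHS is MatchID=U78.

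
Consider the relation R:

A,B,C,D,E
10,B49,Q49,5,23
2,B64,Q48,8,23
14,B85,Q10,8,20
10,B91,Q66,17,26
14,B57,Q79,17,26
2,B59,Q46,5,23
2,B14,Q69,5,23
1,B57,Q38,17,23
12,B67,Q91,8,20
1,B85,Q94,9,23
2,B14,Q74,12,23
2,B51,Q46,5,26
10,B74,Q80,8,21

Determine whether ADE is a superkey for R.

No

Two distinct rows share (A=2, D=5, E=23), so ADE does not determine every attribute — not a superkey.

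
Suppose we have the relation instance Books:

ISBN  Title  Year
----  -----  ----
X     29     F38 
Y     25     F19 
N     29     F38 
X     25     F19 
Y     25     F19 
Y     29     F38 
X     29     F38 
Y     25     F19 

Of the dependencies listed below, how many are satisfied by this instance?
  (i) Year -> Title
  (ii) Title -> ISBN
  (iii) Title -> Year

2

(i) Year -> Title: every LHS value maps to a single RHS value — holds.
(ii) Title -> ISBN: Title=29: 4 rows → ISBN takes values {X, N, Y} — violation; Title=25: 4 rows → ISBN takes values {Y, X} — violation — fails.
(iii) Title -> Year: every LHS value maps to a single RHS value — holds.
2 of the 3 dependencies hold.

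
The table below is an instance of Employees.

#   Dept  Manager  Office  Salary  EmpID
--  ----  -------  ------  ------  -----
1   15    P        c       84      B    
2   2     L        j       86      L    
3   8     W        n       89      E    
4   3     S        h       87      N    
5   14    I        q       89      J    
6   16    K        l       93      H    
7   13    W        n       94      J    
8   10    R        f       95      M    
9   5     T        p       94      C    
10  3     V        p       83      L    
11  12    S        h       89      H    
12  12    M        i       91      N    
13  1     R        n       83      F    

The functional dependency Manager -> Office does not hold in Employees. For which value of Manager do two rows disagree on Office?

R

Manager=P: row 1 → Office = c ✓
Manager=L: row 2 → Office = j ✓
Manager=W: rows 3, 7 → Office = n, n ✓
Manager=S: rows 4, 11 → Office = h, h ✓
Manager=I: row 5 → Office = q ✓
Manager=K: row 6 → Office = l ✓
Manager=R: rows 8, 13 → Office takes values {f, n} — violation
Manager=T: row 9 → Office = p ✓
Manager=V: row 10 → Office = p ✓
Manager=M: row 12 → Office = i ✓
The only Manager value with inconsistent Office is Manager=R.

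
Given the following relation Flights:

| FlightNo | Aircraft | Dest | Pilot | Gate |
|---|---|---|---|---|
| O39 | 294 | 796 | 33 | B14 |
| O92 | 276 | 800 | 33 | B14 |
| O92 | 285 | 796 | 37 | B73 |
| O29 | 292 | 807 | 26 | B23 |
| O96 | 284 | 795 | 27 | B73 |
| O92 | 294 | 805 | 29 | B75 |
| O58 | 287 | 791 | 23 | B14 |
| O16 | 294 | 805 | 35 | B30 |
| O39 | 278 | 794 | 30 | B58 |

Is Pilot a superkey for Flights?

Two distinct rows share Pilot=33, so Pilot does not determine every attribute — not a superkey.

No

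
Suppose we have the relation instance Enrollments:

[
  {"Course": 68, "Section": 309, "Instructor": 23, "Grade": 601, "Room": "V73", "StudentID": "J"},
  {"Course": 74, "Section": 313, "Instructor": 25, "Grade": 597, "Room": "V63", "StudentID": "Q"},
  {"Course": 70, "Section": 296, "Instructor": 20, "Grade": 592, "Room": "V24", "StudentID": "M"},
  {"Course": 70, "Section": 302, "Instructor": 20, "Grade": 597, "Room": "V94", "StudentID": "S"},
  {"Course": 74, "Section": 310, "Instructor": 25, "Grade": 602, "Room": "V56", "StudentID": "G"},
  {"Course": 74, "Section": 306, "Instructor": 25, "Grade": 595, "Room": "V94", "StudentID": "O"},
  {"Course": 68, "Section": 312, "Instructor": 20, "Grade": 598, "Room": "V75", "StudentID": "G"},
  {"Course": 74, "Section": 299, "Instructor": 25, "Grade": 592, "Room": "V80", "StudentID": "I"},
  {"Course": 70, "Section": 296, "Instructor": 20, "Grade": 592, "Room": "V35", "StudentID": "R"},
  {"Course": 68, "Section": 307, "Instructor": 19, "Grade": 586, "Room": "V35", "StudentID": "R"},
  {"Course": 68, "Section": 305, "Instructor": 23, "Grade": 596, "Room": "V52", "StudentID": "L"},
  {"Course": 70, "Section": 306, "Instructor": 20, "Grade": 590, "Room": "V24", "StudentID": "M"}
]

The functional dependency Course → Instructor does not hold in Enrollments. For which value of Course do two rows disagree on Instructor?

68

Course=68: 4 rows → Instructor takes values {23, 20, 19} — violation
Course=74: 4 rows → Instructor = 25, 25, 25, 25 ✓
Course=70: 4 rows → Instructor = 20, 20, 20, 20 ✓
The only Course value with inconsistent Instructor is Course=68.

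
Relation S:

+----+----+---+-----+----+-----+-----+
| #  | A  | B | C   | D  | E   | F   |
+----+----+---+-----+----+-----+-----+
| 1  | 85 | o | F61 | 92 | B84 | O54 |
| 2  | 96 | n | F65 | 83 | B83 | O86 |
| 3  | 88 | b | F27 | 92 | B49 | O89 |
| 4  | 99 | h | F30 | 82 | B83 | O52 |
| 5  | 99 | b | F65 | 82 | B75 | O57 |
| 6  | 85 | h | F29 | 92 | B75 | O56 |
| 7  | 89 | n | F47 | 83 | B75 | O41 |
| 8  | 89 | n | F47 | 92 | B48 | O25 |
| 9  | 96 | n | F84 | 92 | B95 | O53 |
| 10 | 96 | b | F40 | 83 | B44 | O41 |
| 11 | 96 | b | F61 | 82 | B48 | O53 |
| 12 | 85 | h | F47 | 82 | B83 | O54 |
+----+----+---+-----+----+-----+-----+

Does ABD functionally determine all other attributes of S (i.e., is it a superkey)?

All 12 rows have distinct ABD values, so ABD → (all attributes) holds and ABD is a superkey.

Yes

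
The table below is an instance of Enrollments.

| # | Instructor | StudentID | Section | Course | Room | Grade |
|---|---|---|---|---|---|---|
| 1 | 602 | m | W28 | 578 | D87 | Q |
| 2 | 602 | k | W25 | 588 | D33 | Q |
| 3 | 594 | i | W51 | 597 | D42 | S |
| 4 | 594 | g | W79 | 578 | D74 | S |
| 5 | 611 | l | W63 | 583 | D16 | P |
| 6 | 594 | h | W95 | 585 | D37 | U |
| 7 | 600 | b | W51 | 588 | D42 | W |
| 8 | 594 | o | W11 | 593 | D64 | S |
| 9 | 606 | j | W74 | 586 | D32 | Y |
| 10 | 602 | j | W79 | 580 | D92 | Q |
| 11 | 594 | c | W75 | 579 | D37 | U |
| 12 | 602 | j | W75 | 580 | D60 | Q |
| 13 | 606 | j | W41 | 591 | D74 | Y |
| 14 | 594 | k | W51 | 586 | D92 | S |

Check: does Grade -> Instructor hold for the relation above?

Grade=Q: rows 1, 2, 10, 12 → Instructor = 602, 602, 602, 602 ✓
Grade=S: rows 3, 4, 8, 14 → Instructor = 594, 594, 594, 594 ✓
Grade=P: row 5 → Instructor = 611 ✓
Grade=U: rows 6, 11 → Instructor = 594, 594 ✓
Grade=W: row 7 → Instructor = 600 ✓
Grade=Y: rows 9, 13 → Instructor = 606, 606 ✓
Every Grade value is associated with a single Instructor value, so Grade -> Instructor holds.

Yes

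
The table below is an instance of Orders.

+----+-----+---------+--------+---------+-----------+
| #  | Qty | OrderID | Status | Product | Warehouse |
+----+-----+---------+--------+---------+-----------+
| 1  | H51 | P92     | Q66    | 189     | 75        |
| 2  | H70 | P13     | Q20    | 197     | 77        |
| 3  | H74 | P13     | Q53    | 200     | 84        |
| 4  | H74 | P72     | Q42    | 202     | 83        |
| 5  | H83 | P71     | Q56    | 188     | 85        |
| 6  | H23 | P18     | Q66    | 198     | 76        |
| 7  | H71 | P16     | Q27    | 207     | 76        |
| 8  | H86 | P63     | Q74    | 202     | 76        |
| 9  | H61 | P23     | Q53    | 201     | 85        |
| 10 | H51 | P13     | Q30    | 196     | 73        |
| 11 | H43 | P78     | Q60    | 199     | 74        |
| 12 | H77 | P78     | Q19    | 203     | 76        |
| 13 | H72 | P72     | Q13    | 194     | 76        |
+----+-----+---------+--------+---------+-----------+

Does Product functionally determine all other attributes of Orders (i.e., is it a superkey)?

No

Rows 4 and 8 have the same Product value Product=202 but are distinct tuples, so Product does not determine every attribute — not a superkey.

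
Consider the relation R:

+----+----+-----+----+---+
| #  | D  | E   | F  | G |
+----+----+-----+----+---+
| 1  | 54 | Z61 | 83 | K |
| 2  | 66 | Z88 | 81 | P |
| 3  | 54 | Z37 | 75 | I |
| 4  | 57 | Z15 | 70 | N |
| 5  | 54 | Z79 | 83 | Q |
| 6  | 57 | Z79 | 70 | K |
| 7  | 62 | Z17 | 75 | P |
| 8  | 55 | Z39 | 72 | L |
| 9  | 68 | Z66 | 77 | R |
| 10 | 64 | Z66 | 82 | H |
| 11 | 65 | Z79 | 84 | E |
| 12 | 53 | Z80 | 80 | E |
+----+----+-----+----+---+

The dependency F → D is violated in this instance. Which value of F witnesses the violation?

75

F=83: rows 1, 5 → D = 54, 54 ✓
F=81: row 2 → D = 66 ✓
F=75: rows 3, 7 → D takes values {54, 62} — violation
F=70: rows 4, 6 → D = 57, 57 ✓
F=72: row 8 → D = 55 ✓
F=77: row 9 → D = 68 ✓
F=82: row 10 → D = 64 ✓
F=84: row 11 → D = 65 ✓
F=80: row 12 → D = 53 ✓
The only F value with inconsistent D is F=75.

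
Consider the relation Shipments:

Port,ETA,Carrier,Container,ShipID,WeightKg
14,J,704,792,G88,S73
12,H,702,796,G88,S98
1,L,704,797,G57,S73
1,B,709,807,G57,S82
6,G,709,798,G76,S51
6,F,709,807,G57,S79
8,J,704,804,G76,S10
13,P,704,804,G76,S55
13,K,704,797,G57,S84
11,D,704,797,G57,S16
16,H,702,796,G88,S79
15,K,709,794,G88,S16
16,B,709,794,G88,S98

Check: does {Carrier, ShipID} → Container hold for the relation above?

Yes

(Carrier=704, ShipID=G88): 1 row → Container = 792 ✓
(Carrier=702, ShipID=G88): 2 rows → Container = 796, 796 ✓
(Carrier=704, ShipID=G57): 3 rows → Container = 797, 797, 797 ✓
(Carrier=709, ShipID=G57): 2 rows → Container = 807, 807 ✓
(Carrier=709, ShipID=G76): 1 row → Container = 798 ✓
(Carrier=704, ShipID=G76): 2 rows → Container = 804, 804 ✓
(Carrier=709, ShipID=G88): 2 rows → Container = 794, 794 ✓
Every {Carrier, ShipID} value is associated with a single Container value, so {Carrier, ShipID} → Container holds.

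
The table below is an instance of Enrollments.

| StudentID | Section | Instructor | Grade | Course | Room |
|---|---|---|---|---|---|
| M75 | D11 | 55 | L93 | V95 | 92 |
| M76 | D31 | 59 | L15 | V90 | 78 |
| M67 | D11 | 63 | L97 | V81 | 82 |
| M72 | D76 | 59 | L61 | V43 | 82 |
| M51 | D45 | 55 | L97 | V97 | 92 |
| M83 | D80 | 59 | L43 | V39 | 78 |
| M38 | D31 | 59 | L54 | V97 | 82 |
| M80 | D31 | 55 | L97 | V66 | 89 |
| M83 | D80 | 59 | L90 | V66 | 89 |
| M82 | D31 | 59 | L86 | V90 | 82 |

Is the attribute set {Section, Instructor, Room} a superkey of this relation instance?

No

Two distinct rows share (Section=D31, Instructor=59, Room=82), so {Section, Instructor, Room} does not determine every attribute — not a superkey.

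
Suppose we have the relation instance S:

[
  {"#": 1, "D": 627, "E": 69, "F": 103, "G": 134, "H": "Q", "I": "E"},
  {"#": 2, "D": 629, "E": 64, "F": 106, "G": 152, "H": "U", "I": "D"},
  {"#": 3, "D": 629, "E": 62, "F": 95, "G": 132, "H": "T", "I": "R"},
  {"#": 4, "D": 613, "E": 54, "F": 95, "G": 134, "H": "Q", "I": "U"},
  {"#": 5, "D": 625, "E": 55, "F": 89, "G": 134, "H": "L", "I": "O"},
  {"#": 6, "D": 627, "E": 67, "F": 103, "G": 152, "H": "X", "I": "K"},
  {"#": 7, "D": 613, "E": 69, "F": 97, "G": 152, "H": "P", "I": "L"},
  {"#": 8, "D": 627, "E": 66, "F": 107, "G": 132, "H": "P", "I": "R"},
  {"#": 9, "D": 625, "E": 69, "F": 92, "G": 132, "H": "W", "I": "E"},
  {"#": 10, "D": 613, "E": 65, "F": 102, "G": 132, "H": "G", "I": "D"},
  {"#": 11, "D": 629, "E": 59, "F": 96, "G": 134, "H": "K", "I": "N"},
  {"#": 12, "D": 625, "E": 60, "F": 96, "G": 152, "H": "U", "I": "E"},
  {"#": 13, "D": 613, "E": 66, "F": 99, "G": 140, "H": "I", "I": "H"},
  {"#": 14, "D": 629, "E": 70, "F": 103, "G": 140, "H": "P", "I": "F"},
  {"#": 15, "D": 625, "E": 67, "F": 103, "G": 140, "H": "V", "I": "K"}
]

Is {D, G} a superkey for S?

All 15 rows have distinct {D, G} values, so {D, G} → (all attributes) holds and {D, G} is a superkey.

Yes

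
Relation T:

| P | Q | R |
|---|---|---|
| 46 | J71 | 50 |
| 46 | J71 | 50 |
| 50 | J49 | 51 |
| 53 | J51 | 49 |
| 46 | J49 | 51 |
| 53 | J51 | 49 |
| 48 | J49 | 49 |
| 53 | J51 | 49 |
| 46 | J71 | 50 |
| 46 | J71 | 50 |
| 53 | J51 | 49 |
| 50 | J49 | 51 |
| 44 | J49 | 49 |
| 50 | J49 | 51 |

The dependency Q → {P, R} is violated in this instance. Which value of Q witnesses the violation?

Q=J71: 4 rows → {P,R} = (46, 50), (46, 50), (46, 50), (46, 50) ✓
Q=J49: 6 rows → {P,R} takes values {(50, 51), (46, 51), (48, 49), (44, 49)} — violation
Q=J51: 4 rows → {P,R} = (53, 49), (53, 49), (53, 49), (53, 49) ✓
The only Q value with inconsistent RHS is Q=J49.

J49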